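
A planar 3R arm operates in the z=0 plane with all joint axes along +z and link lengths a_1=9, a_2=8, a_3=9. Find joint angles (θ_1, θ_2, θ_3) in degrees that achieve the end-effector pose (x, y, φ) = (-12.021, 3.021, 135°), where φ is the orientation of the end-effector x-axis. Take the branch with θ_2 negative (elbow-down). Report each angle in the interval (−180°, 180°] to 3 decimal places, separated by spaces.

wrist centre = target − a_3·(cos φ, sin φ) = (-5.6570, -3.3430)
cos θ_2 = (43.1775−9²−8²)/(2·9·8) = -0.7071; θ_2 = -134.9995° (elbow-down)
β = atan2(-3.3430,-5.6570) = -149.4195°; ψ = atan2(-5.6569,3.3432) = -59.4172°
θ_1 = β − ψ = -90.0024°
θ_3 = φ − θ_1 − θ_2 = 0.0019° (wrapped to (-180°,180°])

-90.002 -135.000 0.002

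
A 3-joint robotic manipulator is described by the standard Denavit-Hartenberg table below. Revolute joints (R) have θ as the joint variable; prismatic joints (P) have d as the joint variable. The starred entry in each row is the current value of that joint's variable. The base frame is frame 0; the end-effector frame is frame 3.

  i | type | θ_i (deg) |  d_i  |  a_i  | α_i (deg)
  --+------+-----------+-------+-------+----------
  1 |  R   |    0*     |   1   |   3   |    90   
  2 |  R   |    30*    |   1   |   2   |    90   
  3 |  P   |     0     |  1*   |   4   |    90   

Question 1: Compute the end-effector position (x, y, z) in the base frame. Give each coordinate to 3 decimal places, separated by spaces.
after link 1: o_1 = (3.0000, 0.0000, 1.0000)
after link 2: o_2 = (4.7321, -1.0000, 2.0000)
after link 3: o_3 = (8.6962, -1.0000, 3.1340)

8.696 -1.000 3.134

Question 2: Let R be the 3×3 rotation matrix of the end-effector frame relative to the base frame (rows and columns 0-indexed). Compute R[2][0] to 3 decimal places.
End-effector x-axis (col 0 of R) = (0.8660,0.0000,0.5000)
R[2][0] = 0.5000

0.500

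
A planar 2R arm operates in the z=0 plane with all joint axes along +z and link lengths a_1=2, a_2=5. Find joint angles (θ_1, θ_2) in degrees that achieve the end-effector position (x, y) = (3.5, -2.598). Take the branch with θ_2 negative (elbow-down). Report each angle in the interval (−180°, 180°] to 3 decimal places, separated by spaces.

cos θ_2 = (18.9996−2²−5²)/(2·2·5) = -0.5000; θ_2 = -120.0013° (elbow-down)
β = atan2(-2.5980,3.5000) = -36.5860°; ψ = atan2(-4.3301,-0.5001) = -96.5882°
θ_1 = β − ψ = 60.0022°

60.002 -120.001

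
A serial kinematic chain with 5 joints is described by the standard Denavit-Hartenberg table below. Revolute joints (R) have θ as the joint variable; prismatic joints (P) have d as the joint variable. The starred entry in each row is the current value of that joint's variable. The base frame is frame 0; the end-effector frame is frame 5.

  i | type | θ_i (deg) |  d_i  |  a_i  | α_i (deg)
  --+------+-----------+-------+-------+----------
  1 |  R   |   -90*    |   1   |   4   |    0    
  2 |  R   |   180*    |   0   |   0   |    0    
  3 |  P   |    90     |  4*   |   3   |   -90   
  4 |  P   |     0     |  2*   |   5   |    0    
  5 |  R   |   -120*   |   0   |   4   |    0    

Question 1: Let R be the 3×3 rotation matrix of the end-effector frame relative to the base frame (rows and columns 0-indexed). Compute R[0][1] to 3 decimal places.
-0.866

End-effector y-axis (col 1 of R) = (-0.8660,0.0000,0.5000)
R[0][1] = -0.8660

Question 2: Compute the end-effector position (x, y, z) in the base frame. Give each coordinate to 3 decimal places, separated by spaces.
-6.000 -6.000 8.464

after link 1: o_1 = (0.0000, -4.0000, 1.0000)
after link 2: o_2 = (0.0000, -4.0000, 1.0000)
after link 3: o_3 = (-3.0000, -4.0000, 5.0000)
after link 4: o_4 = (-8.0000, -6.0000, 5.0000)
after link 5: o_5 = (-6.0000, -6.0000, 8.4641)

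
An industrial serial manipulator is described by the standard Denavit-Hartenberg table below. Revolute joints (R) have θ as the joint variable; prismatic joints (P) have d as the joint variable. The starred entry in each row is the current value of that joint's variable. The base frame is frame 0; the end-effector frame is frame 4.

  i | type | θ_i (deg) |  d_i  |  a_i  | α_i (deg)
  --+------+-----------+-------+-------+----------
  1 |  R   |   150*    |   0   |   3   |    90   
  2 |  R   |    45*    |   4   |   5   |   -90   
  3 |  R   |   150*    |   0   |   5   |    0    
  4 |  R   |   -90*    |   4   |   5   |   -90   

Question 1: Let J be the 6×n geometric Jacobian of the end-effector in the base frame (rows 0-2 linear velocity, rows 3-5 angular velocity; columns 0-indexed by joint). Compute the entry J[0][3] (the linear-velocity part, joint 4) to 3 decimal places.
axis z_3 = (0.6124,-0.3536,0.7071); lever o_n−o_3 = (-1.2465,-4.2803,4.5962)
cross product → J_v[:, 3] = (1.4017,-3.6960,-3.0619)
J_ω[:, 3] = z_3
entry J[0][3] = 1.4017

1.402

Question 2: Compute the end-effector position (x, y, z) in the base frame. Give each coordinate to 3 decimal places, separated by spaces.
-3.505 -1.244 5.070

after link 1: o_1 = (-2.5981, 1.5000, 0.0000)
after link 2: o_2 = (-3.6599, 6.7319, 3.5355)
after link 3: o_3 = (-2.2583, 3.0359, 0.4737)
after link 4: o_4 = (-3.5048, -1.2445, 5.0699)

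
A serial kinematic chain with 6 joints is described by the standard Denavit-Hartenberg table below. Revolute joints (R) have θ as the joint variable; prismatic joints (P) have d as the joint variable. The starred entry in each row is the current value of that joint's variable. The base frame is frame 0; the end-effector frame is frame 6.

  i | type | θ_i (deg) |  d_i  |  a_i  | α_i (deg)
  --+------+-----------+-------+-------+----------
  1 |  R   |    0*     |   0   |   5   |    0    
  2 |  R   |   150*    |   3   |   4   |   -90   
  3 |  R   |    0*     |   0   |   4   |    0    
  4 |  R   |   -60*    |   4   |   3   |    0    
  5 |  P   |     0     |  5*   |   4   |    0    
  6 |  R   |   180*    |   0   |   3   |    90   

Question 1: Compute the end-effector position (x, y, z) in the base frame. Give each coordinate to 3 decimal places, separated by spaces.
after link 1: o_1 = (5.0000, 0.0000, 0.0000)
after link 2: o_2 = (1.5359, 2.0000, 3.0000)
after link 3: o_3 = (-1.9282, 4.0000, 3.0000)
after link 4: o_4 = (-5.2272, 1.2859, 5.5981)
after link 5: o_5 = (-9.4593, -2.0442, 9.0622)
after link 6: o_6 = (-8.1603, -2.7942, 6.4641)

-8.160 -2.794 6.464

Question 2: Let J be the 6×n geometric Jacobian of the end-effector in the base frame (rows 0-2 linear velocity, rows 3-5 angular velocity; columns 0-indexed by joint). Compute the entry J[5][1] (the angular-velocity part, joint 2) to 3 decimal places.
1.000

axis z_1 = (0.0000,0.0000,1.0000); lever o_n−o_1 = (-13.1603,-2.7942,6.4641)
cross product → J_v[:, 1] = (2.7942,-13.1603,0.0000)
J_ω[:, 1] = z_1
entry J[5][1] = 1.0000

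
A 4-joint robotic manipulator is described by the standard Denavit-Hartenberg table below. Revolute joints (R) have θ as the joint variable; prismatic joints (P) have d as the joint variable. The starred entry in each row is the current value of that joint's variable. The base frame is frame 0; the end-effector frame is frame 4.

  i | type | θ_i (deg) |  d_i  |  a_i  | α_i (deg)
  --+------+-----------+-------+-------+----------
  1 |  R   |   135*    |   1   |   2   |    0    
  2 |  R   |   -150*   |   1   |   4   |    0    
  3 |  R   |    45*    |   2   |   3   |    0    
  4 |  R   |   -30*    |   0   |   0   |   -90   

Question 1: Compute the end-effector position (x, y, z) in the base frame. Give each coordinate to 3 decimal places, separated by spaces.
5.048 1.879 4.000

after link 1: o_1 = (-1.4142, 1.4142, 1.0000)
after link 2: o_2 = (2.4495, 0.3789, 2.0000)
after link 3: o_3 = (5.0476, 1.8789, 4.0000)
after link 4: o_4 = (5.0476, 1.8789, 4.0000)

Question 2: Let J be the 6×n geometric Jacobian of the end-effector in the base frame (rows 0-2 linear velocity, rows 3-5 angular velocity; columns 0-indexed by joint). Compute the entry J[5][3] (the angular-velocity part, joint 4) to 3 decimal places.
axis z_3 = (0.0000,0.0000,1.0000); lever o_n−o_3 = (0.0000,0.0000,0.0000)
cross product → J_v[:, 3] = (0.0000,0.0000,0.0000)
J_ω[:, 3] = z_3
entry J[5][3] = 1.0000

1.000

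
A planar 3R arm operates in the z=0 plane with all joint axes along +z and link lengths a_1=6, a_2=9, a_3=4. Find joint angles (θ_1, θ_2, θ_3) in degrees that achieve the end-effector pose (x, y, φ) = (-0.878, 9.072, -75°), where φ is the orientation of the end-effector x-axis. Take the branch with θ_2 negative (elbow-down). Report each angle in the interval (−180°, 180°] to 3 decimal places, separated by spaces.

135.003 -60.004 -149.999

wrist centre = target − a_3·(cos φ, sin φ) = (-1.9133, 12.9357)
cos θ_2 = (170.9930−6²−9²)/(2·6·9) = 0.4999; θ_2 = -60.0043° (elbow-down)
β = atan2(12.9357,-1.9133) = 98.4134°; ψ = atan2(-7.7946,10.4994) = -36.5895°
θ_1 = β − ψ = 135.0029°
θ_3 = φ − θ_1 − θ_2 = -149.9986° (wrapped to (-180°,180°])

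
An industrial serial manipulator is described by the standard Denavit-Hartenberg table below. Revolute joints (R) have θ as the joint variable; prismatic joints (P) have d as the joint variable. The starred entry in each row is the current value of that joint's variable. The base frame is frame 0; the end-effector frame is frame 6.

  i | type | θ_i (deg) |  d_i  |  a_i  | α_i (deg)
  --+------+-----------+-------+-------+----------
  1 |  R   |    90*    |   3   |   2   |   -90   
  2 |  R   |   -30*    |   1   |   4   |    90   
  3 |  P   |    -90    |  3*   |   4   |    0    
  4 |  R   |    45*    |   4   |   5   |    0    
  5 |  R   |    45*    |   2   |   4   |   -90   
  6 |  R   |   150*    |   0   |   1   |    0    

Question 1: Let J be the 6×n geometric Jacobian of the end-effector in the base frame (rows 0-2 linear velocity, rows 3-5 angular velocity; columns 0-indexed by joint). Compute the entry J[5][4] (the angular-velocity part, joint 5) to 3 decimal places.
axis z_4 = (-0.0000,-0.5000,0.8660); lever o_n−o_4 = (0.0000,1.9641,2.8660)
cross product → J_v[:, 4] = (-3.1340,0.0000,0.0000)
J_ω[:, 4] = z_4
entry J[5][4] = 0.8660

0.866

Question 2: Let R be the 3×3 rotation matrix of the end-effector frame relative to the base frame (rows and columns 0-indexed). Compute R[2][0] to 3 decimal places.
-0.866

End-effector x-axis (col 0 of R) = (-0.0000,-0.5000,-0.8660)
R[2][0] = -0.8660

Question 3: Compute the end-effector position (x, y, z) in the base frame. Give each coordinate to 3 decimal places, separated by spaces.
after link 1: o_1 = (0.0000, 2.0000, 3.0000)
after link 2: o_2 = (-1.0000, 5.4641, 5.0000)
after link 3: o_3 = (3.0000, 3.9641, 7.5981)
after link 4: o_4 = (6.5355, 5.0260, 12.8299)
after link 5: o_5 = (6.5355, 7.4901, 16.5620)
after link 6: o_6 = (6.5355, 6.9901, 15.6960)

6.536 6.990 15.696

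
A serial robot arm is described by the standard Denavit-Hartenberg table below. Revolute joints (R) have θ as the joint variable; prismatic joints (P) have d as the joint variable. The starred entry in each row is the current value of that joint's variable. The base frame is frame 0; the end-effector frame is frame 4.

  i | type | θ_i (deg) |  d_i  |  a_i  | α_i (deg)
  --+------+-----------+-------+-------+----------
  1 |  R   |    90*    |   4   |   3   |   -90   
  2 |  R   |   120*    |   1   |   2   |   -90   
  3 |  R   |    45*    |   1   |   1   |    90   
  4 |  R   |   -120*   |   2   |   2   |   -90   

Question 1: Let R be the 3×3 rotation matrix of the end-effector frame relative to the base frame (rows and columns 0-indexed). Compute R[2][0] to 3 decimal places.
-0.127

End-effector x-axis (col 0 of R) = (-0.3536,0.9268,-0.1268)
R[2][0] = -0.1268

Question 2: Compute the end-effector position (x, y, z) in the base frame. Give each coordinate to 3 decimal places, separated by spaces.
-2.414 1.927 0.677

after link 1: o_1 = (0.0000, 3.0000, 4.0000)
after link 2: o_2 = (-1.0000, 2.0000, 2.2679)
after link 3: o_3 = (-0.2929, 0.7804, 2.1556)
after link 4: o_4 = (-2.4142, 1.9269, 0.6772)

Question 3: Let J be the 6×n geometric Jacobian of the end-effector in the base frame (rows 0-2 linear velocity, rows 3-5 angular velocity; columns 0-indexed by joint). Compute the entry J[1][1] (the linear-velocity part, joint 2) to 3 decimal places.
-3.323

axis z_1 = (-1.0000,0.0000,0.0000); lever o_n−o_1 = (-2.4142,-1.0731,-3.3228)
cross product → J_v[:, 1] = (-0.0000,-3.3228,1.0731)
J_ω[:, 1] = z_1
entry J[1][1] = -3.3228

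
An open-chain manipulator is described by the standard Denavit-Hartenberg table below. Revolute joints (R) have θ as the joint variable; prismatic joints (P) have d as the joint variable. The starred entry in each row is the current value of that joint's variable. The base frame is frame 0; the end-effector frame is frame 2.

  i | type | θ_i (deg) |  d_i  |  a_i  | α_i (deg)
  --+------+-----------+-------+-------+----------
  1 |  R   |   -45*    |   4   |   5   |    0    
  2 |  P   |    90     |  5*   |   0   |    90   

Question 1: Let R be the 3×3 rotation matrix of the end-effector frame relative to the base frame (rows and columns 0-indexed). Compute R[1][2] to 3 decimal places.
-0.707

End-effector z-axis (col 2 of R) = (0.7071,-0.7071,0.0000)
R[1][2] = -0.7071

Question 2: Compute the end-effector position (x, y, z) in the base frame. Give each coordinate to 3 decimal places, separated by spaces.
3.536 -3.536 9.000

after link 1: o_1 = (3.5355, -3.5355, 4.0000)
after link 2: o_2 = (3.5355, -3.5355, 9.0000)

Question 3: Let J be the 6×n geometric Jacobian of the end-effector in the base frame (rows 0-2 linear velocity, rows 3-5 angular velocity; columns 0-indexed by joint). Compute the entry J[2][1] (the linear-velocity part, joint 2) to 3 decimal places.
1.000

prismatic axis z_1 = (0.0000,0.0000,1.0000)
J_v[:, 1] = z_1; J_ω[:, 1] = (0,0,0)
entry J[2][1] = 1.0000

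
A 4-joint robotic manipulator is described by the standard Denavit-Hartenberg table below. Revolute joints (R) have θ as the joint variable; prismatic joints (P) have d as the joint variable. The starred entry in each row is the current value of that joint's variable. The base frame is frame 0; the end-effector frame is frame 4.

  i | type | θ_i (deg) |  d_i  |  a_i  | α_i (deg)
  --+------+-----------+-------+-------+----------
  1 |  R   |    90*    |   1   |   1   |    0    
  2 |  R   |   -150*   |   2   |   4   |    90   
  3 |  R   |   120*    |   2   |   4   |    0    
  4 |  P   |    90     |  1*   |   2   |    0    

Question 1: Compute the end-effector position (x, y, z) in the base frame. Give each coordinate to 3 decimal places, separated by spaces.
after link 1: o_1 = (0.0000, 1.0000, 1.0000)
after link 2: o_2 = (2.0000, -2.4641, 3.0000)
after link 3: o_3 = (-0.7321, -1.7321, 6.4641)
after link 4: o_4 = (-2.4641, -0.7321, 5.4641)

-2.464 -0.732 5.464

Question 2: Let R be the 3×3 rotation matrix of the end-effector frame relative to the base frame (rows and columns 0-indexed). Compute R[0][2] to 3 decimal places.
-0.866

End-effector z-axis (col 2 of R) = (-0.8660,-0.5000,0.0000)
R[0][2] = -0.8660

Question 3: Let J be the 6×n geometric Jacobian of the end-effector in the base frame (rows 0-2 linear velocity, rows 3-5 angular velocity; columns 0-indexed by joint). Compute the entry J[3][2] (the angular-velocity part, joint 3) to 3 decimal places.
axis z_2 = (-0.8660,-0.5000,0.0000); lever o_n−o_2 = (-4.4641,1.7321,2.4641)
cross product → J_v[:, 2] = (-1.2321,2.1340,-3.7321)
J_ω[:, 2] = z_2
entry J[3][2] = -0.8660

-0.866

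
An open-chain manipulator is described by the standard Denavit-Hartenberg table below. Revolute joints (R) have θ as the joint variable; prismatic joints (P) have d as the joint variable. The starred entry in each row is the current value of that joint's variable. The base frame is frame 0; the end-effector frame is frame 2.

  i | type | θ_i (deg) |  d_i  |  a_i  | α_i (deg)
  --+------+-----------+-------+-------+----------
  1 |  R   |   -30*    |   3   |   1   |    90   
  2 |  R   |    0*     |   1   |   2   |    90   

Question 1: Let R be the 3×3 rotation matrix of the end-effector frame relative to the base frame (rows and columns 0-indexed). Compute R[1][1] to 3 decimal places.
End-effector y-axis (col 1 of R) = (-0.5000,-0.8660,0.0000)
R[1][1] = -0.8660

-0.866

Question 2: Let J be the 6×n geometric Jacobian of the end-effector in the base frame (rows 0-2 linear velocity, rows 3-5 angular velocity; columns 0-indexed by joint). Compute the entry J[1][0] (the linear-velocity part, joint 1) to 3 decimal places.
2.098

axis z_0 = ẑ; lever o_n−o_0 = (2.0981,-2.3660,3.0000)
cross product → J_v[:, 0] = (2.3660,2.0981,-0.0000)
J_ω[:, 0] = z_0
entry J[1][0] = 2.0981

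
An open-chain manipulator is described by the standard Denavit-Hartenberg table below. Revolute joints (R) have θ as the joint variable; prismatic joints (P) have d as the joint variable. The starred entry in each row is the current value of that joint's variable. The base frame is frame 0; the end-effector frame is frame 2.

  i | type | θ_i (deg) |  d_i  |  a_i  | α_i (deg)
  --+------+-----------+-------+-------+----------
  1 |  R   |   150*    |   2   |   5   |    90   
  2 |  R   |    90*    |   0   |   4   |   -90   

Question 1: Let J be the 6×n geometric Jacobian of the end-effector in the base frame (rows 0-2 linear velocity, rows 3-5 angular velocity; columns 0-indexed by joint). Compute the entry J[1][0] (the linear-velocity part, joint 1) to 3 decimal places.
axis z_0 = ẑ; lever o_n−o_0 = (-4.3301,2.5000,6.0000)
cross product → J_v[:, 0] = (-2.5000,-4.3301,0.0000)
J_ω[:, 0] = z_0
entry J[1][0] = -4.3301

-4.330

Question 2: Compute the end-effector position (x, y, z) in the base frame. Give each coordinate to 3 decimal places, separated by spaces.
-4.330 2.500 6.000

after link 1: o_1 = (-4.3301, 2.5000, 2.0000)
after link 2: o_2 = (-4.3301, 2.5000, 6.0000)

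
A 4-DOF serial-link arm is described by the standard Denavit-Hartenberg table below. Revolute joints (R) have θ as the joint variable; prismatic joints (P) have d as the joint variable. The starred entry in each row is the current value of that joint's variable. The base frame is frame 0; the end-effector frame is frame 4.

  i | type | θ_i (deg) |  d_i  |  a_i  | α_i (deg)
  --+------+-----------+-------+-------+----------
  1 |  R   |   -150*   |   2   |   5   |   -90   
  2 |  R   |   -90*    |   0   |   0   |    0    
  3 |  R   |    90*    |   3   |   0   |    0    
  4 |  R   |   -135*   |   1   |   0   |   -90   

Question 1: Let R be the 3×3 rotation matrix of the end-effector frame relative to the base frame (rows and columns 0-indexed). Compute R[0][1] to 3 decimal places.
-0.500

End-effector y-axis (col 1 of R) = (-0.5000,0.8660,-0.0000)
R[0][1] = -0.5000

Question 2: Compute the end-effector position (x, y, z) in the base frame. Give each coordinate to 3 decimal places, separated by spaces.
after link 1: o_1 = (-4.3301, -2.5000, 2.0000)
after link 2: o_2 = (-4.3301, -2.5000, 2.0000)
after link 3: o_3 = (-2.8301, -5.0981, 2.0000)
after link 4: o_4 = (-2.3301, -5.9641, 2.0000)

-2.330 -5.964 2.000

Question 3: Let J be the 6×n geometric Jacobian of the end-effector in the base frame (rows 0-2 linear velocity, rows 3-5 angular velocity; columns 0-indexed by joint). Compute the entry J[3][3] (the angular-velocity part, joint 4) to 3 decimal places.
0.500

axis z_3 = (0.5000,-0.8660,0.0000); lever o_n−o_3 = (0.5000,-0.8660,0.0000)
cross product → J_v[:, 3] = (0.0000,0.0000,0.0000)
J_ω[:, 3] = z_3
entry J[3][3] = 0.5000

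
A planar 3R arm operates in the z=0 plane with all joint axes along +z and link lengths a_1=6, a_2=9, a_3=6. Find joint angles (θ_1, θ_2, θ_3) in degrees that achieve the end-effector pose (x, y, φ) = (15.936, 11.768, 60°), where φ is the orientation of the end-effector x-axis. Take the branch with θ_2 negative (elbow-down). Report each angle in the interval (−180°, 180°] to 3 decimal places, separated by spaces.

45.000 -30.002 45.001

wrist centre = target − a_3·(cos φ, sin φ) = (12.9360, 6.5718)
cos θ_2 = (210.5293−6²−9²)/(2·6·9) = 0.8660; θ_2 = -30.0016° (elbow-down)
β = atan2(6.5718,12.9360) = 26.9318°; ψ = atan2(-4.5002,13.7941) = -18.0685°
θ_1 = β − ψ = 45.0003°
θ_3 = φ − θ_1 − θ_2 = 45.0012° (wrapped to (-180°,180°])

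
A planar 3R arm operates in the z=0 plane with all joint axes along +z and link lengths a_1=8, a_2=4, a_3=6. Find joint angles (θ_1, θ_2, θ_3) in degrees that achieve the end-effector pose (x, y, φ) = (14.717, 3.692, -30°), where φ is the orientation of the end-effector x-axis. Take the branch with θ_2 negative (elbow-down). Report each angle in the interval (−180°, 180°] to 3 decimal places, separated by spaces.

44.996 -29.993 -45.003

wrist centre = target − a_3·(cos φ, sin φ) = (9.5208, 6.6920)
cos θ_2 = (135.4294−8²−4²)/(2·8·4) = 0.8661; θ_2 = -29.9932° (elbow-down)
β = atan2(6.6920,9.5208) = 35.1026°; ψ = atan2(-1.9996,11.4643) = -9.8939°
θ_1 = β − ψ = 44.9965°
θ_3 = φ − θ_1 − θ_2 = -45.0032° (wrapped to (-180°,180°])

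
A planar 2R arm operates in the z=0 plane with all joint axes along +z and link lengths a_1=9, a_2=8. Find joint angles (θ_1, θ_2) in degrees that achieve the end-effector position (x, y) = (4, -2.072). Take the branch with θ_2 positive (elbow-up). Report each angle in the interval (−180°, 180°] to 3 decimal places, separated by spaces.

cos θ_2 = (20.2932−9²−8²)/(2·9·8) = -0.8660; θ_2 = 149.9993° (elbow-up)
β = atan2(-2.0720,4.0000) = -27.3842°; ψ = atan2(4.0001,2.0718) = 62.6181°
θ_1 = β − ψ = -90.0022°

-90.002 149.999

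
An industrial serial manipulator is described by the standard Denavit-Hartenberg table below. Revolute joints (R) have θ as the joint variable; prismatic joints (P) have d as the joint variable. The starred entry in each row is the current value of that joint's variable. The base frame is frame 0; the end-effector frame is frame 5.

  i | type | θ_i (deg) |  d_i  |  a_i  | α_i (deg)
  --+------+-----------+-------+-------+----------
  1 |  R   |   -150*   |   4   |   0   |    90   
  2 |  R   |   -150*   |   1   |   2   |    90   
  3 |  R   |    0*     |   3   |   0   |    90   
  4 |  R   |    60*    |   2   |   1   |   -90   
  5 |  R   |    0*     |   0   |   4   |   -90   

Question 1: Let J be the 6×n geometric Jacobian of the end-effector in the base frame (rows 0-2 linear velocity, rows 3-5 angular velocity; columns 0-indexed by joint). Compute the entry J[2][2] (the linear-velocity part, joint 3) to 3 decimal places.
-1.000

axis z_2 = (0.4330,0.2500,0.8660); lever o_n−o_2 = (6.0490,1.1830,5.0981)
cross product → J_v[:, 2] = (0.2500,3.0311,-1.0000)
J_ω[:, 2] = z_2
entry J[2][2] = -1.0000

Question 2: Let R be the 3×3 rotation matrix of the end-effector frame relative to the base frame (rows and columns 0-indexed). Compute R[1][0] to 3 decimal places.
0.433

End-effector x-axis (col 0 of R) = (0.7500,0.4330,0.5000)
R[1][0] = 0.4330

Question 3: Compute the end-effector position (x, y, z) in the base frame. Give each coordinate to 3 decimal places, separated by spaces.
after link 1: o_1 = (0.0000, 0.0000, 4.0000)
after link 2: o_2 = (1.0000, 1.7321, 3.0000)
after link 3: o_3 = (2.2990, 2.4821, 5.5981)
after link 4: o_4 = (4.0490, 1.1830, 6.0981)
after link 5: o_5 = (7.0490, 2.9151, 8.0981)

7.049 2.915 8.098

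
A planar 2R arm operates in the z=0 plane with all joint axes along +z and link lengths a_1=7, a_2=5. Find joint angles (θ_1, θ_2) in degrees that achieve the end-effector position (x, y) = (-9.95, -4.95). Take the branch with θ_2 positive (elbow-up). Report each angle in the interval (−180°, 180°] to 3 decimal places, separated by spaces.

-172.098 44.991

cos θ_2 = (123.5050−7²−5²)/(2·7·5) = 0.7072; θ_2 = 44.9913° (elbow-up)
β = atan2(-4.9500,-9.9500) = -153.5502°; ψ = atan2(3.5350,10.5361) = 18.5473°
θ_1 = β − ψ = -172.0975°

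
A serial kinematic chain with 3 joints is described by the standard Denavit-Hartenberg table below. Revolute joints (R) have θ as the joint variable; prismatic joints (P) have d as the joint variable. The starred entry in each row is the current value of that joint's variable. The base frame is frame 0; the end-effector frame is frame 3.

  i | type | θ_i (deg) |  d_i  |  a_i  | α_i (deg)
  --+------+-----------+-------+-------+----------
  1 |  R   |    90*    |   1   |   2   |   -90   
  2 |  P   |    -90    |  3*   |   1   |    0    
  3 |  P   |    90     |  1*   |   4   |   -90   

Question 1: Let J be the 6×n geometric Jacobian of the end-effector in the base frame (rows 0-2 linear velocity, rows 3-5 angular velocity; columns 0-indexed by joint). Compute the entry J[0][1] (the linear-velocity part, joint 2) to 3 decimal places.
-1.000

prismatic axis z_1 = (-1.0000,0.0000,0.0000)
J_v[:, 1] = z_1; J_ω[:, 1] = (0,0,0)
entry J[0][1] = -1.0000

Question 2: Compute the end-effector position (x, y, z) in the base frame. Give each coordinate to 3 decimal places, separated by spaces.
-4.000 6.000 2.000

after link 1: o_1 = (0.0000, 2.0000, 1.0000)
after link 2: o_2 = (-3.0000, 2.0000, 2.0000)
after link 3: o_3 = (-4.0000, 6.0000, 2.0000)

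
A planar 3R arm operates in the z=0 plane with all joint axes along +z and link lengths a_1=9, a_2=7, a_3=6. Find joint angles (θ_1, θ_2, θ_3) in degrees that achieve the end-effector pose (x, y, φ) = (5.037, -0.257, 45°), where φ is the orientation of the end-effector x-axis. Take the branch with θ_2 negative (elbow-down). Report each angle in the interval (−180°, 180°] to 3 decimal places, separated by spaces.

wrist centre = target − a_3·(cos φ, sin φ) = (0.7944, -4.4996)
cos θ_2 = (20.8778−9²−7²)/(2·9·7) = -0.8660; θ_2 = -150.0028° (elbow-down)
β = atan2(-4.4996,0.7944) = -79.9883°; ψ = atan2(-3.4997,2.9377) = -49.9899°
θ_1 = β − ψ = -29.9983°
θ_3 = φ − θ_1 − θ_2 = -134.9989° (wrapped to (-180°,180°])

-29.998 -150.003 -134.999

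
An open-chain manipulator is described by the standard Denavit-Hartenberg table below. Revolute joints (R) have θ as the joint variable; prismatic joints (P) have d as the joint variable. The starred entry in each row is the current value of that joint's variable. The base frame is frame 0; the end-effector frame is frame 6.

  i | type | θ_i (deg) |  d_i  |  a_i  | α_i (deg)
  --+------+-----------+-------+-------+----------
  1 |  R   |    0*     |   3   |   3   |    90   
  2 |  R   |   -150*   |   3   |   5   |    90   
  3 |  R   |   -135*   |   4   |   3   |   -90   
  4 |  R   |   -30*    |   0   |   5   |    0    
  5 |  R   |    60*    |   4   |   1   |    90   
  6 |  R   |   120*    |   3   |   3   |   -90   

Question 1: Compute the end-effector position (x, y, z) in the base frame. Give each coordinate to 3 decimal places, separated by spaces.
after link 1: o_1 = (3.0000, 0.0000, 3.0000)
after link 2: o_2 = (-1.3301, -3.0000, 0.5000)
after link 3: o_3 = (-1.4930, -0.8787, 5.0248)
after link 4: o_4 = (-0.0914, 2.1832, 8.7208)
after link 5: o_5 = (-1.7605, 5.6240, 7.1797)
after link 6: o_6 = (-4.9025, 7.6032, 9.2317)

-4.902 7.603 9.232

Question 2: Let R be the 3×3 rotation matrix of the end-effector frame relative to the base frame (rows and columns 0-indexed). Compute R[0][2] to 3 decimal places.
End-effector z-axis (col 2 of R) = (-0.3696,-0.8839,0.2866)
R[0][2] = -0.3696

-0.370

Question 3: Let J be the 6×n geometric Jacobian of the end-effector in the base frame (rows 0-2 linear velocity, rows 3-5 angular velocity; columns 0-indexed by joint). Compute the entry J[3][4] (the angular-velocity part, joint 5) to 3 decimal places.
axis z_4 = (-0.6124,0.7071,-0.3536); lever o_n−o_4 = (-4.8111,5.4200,0.5110)
cross product → J_v[:, 4] = (2.2776,2.0139,0.0829)
J_ω[:, 4] = z_4
entry J[3][4] = -0.6124

-0.612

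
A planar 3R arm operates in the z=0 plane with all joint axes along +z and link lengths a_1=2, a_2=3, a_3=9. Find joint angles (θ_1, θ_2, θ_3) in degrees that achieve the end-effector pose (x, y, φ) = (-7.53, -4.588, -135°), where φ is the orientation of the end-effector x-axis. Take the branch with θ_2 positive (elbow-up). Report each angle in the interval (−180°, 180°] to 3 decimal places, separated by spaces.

30.007 135.007 59.986

wrist centre = target − a_3·(cos φ, sin φ) = (-1.1660, 1.7760)
cos θ_2 = (4.5137−2²−3²)/(2·2·3) = -0.7072; θ_2 = 135.0070° (elbow-up)
β = atan2(1.7760,-1.1660) = 123.2876°; ψ = atan2(2.1211,-0.1216) = 93.2806°
θ_1 = β − ψ = 30.0070°
θ_3 = φ − θ_1 − θ_2 = 59.9860° (wrapped to (-180°,180°])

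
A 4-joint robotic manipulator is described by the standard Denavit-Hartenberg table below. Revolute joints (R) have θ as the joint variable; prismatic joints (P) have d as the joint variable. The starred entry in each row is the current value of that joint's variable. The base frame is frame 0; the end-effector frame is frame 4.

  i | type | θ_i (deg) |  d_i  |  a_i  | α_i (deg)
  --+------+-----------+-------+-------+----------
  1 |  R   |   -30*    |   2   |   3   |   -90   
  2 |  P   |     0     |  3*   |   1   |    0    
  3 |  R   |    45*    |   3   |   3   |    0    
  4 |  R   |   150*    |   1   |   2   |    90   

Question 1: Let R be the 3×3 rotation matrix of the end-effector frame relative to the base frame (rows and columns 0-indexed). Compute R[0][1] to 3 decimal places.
0.500

End-effector y-axis (col 1 of R) = (0.5000,0.8660,0.0000)
R[0][1] = 0.5000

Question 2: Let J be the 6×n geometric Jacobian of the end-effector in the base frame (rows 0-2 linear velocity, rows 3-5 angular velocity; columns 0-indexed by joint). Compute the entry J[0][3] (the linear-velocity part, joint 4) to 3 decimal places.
0.448

axis z_3 = (0.5000,0.8660,0.0000); lever o_n−o_3 = (-1.1730,1.8320,0.5176)
cross product → J_v[:, 3] = (0.4483,-0.2588,1.9319)
J_ω[:, 3] = z_3
entry J[0][3] = 0.4483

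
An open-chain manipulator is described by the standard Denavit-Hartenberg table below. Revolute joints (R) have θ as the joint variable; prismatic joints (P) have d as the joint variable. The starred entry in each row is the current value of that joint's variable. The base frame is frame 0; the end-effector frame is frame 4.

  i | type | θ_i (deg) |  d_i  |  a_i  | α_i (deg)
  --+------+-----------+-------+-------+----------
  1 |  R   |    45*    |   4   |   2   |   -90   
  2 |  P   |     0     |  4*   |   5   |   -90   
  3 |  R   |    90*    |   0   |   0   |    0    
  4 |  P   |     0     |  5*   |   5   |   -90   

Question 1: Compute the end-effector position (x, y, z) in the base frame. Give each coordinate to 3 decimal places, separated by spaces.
after link 1: o_1 = (1.4142, 1.4142, 4.0000)
after link 2: o_2 = (2.1213, 7.7782, 4.0000)
after link 3: o_3 = (2.1213, 7.7782, 4.0000)
after link 4: o_4 = (5.6569, 4.2426, -1.0000)

5.657 4.243 -1.000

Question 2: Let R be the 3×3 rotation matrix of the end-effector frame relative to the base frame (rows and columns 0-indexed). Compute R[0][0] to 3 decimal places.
End-effector x-axis (col 0 of R) = (0.7071,-0.7071,-0.0000)
R[0][0] = 0.7071

0.707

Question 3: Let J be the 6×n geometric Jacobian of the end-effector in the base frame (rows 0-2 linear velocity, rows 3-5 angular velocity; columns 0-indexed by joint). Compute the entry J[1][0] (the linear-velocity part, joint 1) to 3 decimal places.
axis z_0 = ẑ; lever o_n−o_0 = (5.6569,4.2426,-1.0000)
cross product → J_v[:, 0] = (-4.2426,5.6569,0.0000)
J_ω[:, 0] = z_0
entry J[1][0] = 5.6569

5.657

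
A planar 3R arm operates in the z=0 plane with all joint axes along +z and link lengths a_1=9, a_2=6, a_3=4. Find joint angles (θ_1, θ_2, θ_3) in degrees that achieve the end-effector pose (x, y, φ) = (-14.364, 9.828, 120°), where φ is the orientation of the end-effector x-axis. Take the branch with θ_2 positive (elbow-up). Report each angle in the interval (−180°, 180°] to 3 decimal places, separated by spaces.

135.000 45.000 -60.000

wrist centre = target − a_3·(cos φ, sin φ) = (-12.3640, 6.3639)
cos θ_2 = (193.3677−9²−6²)/(2·9·6) = 0.7071; θ_2 = 44.9999° (elbow-up)
β = atan2(6.3639,-12.3640) = 152.7646°; ψ = atan2(4.2426,13.2426) = 17.7642°
θ_1 = β − ψ = 135.0004°
θ_3 = φ − θ_1 − θ_2 = -60.0002° (wrapped to (-180°,180°])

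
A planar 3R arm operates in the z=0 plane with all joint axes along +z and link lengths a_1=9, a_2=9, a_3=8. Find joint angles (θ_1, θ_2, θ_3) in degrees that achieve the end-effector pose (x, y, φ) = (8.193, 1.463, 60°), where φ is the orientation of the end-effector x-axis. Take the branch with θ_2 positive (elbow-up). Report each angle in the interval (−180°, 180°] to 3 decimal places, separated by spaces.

-120.004 135.000 45.004

wrist centre = target − a_3·(cos φ, sin φ) = (4.1930, -5.4652)
cos θ_2 = (47.4497−9²−9²)/(2·9·9) = -0.7071; θ_2 = 134.9995° (elbow-up)
β = atan2(-5.4652,4.1930) = -52.5039°; ψ = atan2(6.3640,2.6361) = 67.4998°
θ_1 = β − ψ = -120.0037°
θ_3 = φ − θ_1 − θ_2 = 45.0042° (wrapped to (-180°,180°])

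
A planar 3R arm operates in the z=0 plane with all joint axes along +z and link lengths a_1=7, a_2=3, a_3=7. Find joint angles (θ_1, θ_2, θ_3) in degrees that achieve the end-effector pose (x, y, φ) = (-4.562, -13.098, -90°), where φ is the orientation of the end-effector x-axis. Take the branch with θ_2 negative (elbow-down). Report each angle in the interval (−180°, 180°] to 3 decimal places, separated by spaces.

-103.602 -90.003 103.605

wrist centre = target − a_3·(cos φ, sin φ) = (-4.5620, -6.0980)
cos θ_2 = (57.9974−7²−3²)/(2·7·3) = -0.0001; θ_2 = -90.0035° (elbow-down)
β = atan2(-6.0980,-4.5620) = -126.8007°; ψ = atan2(-3.0000,6.9998) = -23.1991°
θ_1 = β − ψ = -103.6016°
θ_3 = φ − θ_1 − θ_2 = 103.6050° (wrapped to (-180°,180°])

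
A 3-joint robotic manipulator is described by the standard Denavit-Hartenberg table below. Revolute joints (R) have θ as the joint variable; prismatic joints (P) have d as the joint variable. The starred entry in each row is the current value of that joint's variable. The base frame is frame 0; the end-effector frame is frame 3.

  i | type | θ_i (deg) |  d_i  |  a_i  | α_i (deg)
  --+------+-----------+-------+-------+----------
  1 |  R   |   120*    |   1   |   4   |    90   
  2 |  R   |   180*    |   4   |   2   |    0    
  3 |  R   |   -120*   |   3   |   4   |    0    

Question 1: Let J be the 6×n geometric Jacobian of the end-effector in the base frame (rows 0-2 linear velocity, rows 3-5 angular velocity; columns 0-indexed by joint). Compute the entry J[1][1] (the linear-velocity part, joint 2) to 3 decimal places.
-3.000

axis z_1 = (0.8660,0.5000,0.0000); lever o_n−o_1 = (6.0622,3.5000,3.4641)
cross product → J_v[:, 1] = (1.7321,-3.0000,0.0000)
J_ω[:, 1] = z_1
entry J[1][1] = -3.0000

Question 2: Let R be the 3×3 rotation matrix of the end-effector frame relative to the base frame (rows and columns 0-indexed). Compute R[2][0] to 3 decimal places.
0.866

End-effector x-axis (col 0 of R) = (-0.2500,0.4330,0.8660)
R[2][0] = 0.8660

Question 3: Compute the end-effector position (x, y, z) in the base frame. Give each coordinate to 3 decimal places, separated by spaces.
after link 1: o_1 = (-2.0000, 3.4641, 1.0000)
after link 2: o_2 = (2.4641, 3.7321, 1.0000)
after link 3: o_3 = (4.0622, 6.9641, 4.4641)

4.062 6.964 4.464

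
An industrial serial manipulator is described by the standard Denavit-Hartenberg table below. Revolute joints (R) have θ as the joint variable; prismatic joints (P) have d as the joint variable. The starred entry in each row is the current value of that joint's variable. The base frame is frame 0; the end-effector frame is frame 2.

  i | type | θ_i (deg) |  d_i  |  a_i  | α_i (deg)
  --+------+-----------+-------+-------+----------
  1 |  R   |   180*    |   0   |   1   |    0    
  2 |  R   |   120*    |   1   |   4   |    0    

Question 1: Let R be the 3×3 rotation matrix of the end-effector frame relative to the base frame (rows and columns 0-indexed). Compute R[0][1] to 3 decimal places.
0.866

End-effector y-axis (col 1 of R) = (0.8660,0.5000,0.0000)
R[0][1] = 0.8660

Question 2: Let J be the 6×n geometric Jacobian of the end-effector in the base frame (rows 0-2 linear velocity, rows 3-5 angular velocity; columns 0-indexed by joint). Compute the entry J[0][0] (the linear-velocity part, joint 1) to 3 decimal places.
3.464

axis z_0 = ẑ; lever o_n−o_0 = (1.0000,-3.4641,1.0000)
cross product → J_v[:, 0] = (3.4641,1.0000,-0.0000)
J_ω[:, 0] = z_0
entry J[0][0] = 3.4641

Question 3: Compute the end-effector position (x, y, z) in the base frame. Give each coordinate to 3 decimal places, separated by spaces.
1.000 -3.464 1.000

after link 1: o_1 = (-1.0000, 0.0000, 0.0000)
after link 2: o_2 = (1.0000, -3.4641, 1.0000)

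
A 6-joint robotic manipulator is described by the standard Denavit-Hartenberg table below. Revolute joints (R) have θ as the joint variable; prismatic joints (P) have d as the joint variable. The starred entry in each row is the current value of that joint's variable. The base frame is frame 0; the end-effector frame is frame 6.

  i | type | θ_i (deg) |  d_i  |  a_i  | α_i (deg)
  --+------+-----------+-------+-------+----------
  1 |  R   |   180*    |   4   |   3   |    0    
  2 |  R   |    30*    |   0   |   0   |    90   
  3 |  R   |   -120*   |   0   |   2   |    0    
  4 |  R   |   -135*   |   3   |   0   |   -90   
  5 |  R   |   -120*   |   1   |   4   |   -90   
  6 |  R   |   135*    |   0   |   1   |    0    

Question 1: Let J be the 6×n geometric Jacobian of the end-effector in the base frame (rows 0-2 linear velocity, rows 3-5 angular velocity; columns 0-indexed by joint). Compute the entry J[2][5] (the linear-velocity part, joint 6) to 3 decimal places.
0.158

axis z_5 = (-0.0559,0.5451,0.8365); lever o_n−o_5 = (-0.2061,-0.8261,0.5245)
cross product → J_v[:, 5] = (0.9769,-0.1431,0.1585)
J_ω[:, 5] = z_5
entry J[2][5] = 0.1585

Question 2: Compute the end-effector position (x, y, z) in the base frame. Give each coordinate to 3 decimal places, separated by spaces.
-5.184 5.496 0.602

after link 1: o_1 = (-3.0000, 0.0000, 4.0000)
after link 2: o_2 = (-3.0000, 0.0000, 4.0000)
after link 3: o_3 = (-2.1340, 0.5000, 2.2679)
after link 4: o_4 = (-3.6340, 3.0981, 2.2679)
after link 5: o_5 = (-4.9778, 6.3222, 0.0773)
after link 6: o_6 = (-5.1839, 5.4961, 0.6018)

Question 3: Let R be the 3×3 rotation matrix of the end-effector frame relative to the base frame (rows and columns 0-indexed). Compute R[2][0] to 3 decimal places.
End-effector x-axis (col 0 of R) = (-0.2061,-0.8261,0.5245)
R[2][0] = 0.5245

0.525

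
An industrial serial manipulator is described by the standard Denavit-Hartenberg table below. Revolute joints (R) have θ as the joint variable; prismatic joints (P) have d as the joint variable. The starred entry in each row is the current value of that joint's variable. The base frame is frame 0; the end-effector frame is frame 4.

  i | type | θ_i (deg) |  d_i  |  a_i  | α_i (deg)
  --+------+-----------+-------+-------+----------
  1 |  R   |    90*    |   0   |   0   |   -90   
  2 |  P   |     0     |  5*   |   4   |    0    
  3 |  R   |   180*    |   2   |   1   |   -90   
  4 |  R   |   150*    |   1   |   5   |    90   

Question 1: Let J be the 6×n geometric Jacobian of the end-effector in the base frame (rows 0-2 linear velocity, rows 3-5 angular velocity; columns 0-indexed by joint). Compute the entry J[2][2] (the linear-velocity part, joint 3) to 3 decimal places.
axis z_2 = (-1.0000,0.0000,0.0000); lever o_n−o_2 = (0.5000,3.3301,1.0000)
cross product → J_v[:, 2] = (-0.0000,1.0000,-3.3301)
J_ω[:, 2] = z_2
entry J[2][2] = -3.3301

-3.330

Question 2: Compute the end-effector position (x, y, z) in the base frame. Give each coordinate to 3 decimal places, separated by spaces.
-4.500 7.330 1.000

after link 1: o_1 = (0.0000, 0.0000, 0.0000)
after link 2: o_2 = (-5.0000, 4.0000, 0.0000)
after link 3: o_3 = (-7.0000, 3.0000, 0.0000)
after link 4: o_4 = (-4.5000, 7.3301, 1.0000)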